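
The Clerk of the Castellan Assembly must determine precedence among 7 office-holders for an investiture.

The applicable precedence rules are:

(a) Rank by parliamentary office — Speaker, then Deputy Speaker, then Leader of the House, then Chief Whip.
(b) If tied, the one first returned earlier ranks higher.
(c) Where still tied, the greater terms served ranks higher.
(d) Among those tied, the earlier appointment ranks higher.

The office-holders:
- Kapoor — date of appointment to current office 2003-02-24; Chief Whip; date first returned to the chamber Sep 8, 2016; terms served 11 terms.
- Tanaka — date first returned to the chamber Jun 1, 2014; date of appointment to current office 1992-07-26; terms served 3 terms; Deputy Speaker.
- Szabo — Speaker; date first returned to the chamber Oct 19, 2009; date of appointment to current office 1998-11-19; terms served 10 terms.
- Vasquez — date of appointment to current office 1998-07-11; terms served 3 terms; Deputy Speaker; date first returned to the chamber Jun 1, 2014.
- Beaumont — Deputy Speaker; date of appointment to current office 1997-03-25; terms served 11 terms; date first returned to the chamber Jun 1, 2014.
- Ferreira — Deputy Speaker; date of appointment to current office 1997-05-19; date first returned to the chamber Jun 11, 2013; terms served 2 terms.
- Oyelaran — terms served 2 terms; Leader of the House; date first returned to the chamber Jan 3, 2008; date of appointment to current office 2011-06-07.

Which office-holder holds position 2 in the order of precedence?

Ferreira

By parliamentary office: Szabo (Speaker); then Ferreira, Beaumont, Tanaka and Vasquez (Deputy Speaker); then Oyelaran (Leader of the House); then Kapoor (Chief Whip).
Among Ferreira, Beaumont, Tanaka and Vasquez, by date first returned to the chamber (earlier first): Ferreira (Jun 11, 2013) before Beaumont, Tanaka and Vasquez (Jun 1, 2014).
Among Beaumont, Tanaka and Vasquez, by terms served (higher first): Beaumont (11 terms) before Tanaka and Vasquez (3 terms).
Among Tanaka and Vasquez, by date of appointment to current office (earlier first): Tanaka (1992-07-26) before Vasquez (1998-07-11).
Order: Szabo, Ferreira, Beaumont, Tanaka, Vasquez, Oyelaran, Kapoor.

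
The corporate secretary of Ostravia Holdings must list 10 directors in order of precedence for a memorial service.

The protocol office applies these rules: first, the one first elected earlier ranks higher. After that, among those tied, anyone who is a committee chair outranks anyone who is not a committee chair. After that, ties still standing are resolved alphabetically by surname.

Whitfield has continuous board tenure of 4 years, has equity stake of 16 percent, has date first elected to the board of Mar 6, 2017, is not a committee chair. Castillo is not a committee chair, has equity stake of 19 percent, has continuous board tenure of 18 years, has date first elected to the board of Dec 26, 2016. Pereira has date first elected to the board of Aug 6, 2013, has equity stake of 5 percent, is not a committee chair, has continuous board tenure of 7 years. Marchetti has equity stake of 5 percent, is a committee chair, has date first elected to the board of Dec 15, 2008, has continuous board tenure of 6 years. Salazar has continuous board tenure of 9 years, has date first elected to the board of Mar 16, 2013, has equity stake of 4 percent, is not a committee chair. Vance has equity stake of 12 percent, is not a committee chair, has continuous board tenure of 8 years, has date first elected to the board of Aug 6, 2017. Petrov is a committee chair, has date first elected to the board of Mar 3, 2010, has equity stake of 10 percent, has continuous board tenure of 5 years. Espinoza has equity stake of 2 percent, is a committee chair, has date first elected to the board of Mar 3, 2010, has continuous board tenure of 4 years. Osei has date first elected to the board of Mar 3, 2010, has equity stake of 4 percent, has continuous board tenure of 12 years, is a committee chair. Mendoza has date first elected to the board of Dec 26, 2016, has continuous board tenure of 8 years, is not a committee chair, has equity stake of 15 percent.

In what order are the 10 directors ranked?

Marchetti, Espinoza, Osei, Petrov, Salazar, Pereira, Castillo, Mendoza, Whitfield, Vance

By date first elected to the board (earlier first): Marchetti (Dec 15, 2008); then Espinoza, Osei and Petrov (each Mar 3, 2010); then Salazar (Mar 16, 2013); then Pereira (Aug 6, 2013); then Castillo and Mendoza (both Dec 26, 2016); then Whitfield (Mar 6, 2017); then Vance (Aug 6, 2017).
Espinoza, Osei and Petrov are each a committee chair, so the next rule applies.
Among Espinoza, Osei and Petrov, alphabetically by surname: Espinoza before Osei before Petrov.
Castillo and Mendoza are each not a committee chair, so the next rule applies.
Among Castillo and Mendoza, alphabetically by surname: Castillo before Mendoza.
Full order: Marchetti, Espinoza, Osei, Petrov, Salazar, Pereira, Castillo, Mendoza, Whitfield, Vance.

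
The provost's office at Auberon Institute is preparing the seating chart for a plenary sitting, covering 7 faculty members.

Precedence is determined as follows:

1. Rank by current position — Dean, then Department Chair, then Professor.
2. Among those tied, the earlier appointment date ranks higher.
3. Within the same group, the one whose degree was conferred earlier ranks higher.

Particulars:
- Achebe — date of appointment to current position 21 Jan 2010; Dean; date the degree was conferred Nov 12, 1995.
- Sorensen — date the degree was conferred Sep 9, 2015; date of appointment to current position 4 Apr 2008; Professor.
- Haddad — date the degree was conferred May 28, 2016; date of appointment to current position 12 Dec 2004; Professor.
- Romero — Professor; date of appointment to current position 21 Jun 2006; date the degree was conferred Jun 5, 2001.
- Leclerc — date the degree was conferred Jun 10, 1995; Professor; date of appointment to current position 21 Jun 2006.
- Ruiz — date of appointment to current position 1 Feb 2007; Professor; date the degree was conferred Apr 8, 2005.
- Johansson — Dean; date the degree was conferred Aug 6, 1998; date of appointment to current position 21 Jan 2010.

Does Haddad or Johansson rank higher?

Johansson

By current position: Achebe and Johansson (Dean); then Haddad, Leclerc, Romero, Ruiz and Sorensen (Professor).
Achebe and Johansson both have date of appointment to current position 21 Jan 2010, so the next rule applies.
Among Achebe and Johansson, by date the degree was conferred (earlier first): Achebe (Nov 12, 1995) before Johansson (Aug 6, 1998).
Among Haddad, Leclerc, Romero, Ruiz and Sorensen, by date of appointment to current position (earlier first): Haddad (12 Dec 2004) before Leclerc and Romero (21 Jun 2006) before Ruiz (1 Feb 2007) before Sorensen (4 Apr 2008).
Among Leclerc and Romero, by date the degree was conferred (earlier first): Leclerc (Jun 10, 1995) before Romero (Jun 5, 2001).
So Johansson takes precedence.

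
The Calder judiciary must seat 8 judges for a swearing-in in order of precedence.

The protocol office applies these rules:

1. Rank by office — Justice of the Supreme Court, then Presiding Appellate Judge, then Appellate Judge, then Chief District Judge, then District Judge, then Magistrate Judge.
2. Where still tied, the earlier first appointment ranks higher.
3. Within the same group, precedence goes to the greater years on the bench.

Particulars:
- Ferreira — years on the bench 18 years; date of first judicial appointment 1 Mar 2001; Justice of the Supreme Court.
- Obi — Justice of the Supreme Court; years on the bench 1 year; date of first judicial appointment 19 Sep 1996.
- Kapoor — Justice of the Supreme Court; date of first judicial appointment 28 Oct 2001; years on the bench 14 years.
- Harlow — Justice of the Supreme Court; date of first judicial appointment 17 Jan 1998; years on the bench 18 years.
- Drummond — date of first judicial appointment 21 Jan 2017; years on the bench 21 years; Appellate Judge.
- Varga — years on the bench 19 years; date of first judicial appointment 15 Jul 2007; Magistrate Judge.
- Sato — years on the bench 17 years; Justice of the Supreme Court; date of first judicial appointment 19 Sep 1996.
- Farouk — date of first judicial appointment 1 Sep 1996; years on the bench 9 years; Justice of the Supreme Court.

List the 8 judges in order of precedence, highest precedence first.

Farouk, Sato, Obi, Harlow, Ferreira, Kapoor, Drummond, Varga

By office: Farouk, Sato, Obi, Harlow, Ferreira and Kapoor (Justice of the Supreme Court); then Drummond (Appellate Judge); then Varga (Magistrate Judge).
Among Farouk, Sato, Obi, Harlow, Ferreira and Kapoor, by date of first judicial appointment (earlier first): Farouk (1 Sep 1996) before Sato and Obi (19 Sep 1996) before Harlow (17 Jan 1998) before Ferreira (1 Mar 2001) before Kapoor (28 Oct 2001).
Among Sato and Obi, by years on the bench (higher first): Sato (17 years) before Obi (1 year).
Full order: Farouk, Sato, Obi, Harlow, Ferreira, Kapoor, Drummond, Varga.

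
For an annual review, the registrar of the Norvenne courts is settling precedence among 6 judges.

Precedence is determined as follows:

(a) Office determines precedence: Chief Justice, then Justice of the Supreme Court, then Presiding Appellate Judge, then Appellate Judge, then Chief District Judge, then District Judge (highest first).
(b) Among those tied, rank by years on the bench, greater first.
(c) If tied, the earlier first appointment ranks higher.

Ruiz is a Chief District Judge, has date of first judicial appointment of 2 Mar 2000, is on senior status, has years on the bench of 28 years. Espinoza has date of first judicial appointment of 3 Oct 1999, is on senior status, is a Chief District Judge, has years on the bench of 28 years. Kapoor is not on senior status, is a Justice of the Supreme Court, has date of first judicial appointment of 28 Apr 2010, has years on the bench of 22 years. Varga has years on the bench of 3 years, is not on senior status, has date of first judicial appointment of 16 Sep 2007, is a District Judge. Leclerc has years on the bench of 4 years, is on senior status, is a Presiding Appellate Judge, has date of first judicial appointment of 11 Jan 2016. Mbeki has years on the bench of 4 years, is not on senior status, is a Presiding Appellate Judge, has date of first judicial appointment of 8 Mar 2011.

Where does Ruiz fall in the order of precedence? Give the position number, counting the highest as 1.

5

By office: Kapoor (Justice of the Supreme Court); then Mbeki and Leclerc (Presiding Appellate Judge); then Espinoza and Ruiz (Chief District Judge); then Varga (District Judge).
Mbeki and Leclerc both have years on the bench 4 years, so the next rule applies.
Among Mbeki and Leclerc, by date of first judicial appointment (earlier first): Mbeki (8 Mar 2011) before Leclerc (11 Jan 2016).
Espinoza and Ruiz both have years on the bench 28 years, so the next rule applies.
Among Espinoza and Ruiz, by date of first judicial appointment (earlier first): Espinoza (3 Oct 1999) before Ruiz (2 Mar 2000).
Order: Kapoor, Mbeki, Leclerc, Espinoza, Ruiz, Varga. So position 5.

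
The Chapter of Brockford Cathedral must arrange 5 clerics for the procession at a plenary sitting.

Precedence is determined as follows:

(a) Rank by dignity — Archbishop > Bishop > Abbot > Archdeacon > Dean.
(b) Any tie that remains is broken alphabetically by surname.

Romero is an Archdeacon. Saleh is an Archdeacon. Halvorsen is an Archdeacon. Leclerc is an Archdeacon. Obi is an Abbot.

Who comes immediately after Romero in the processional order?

Saleh

By dignity: Obi (Abbot); then Halvorsen, Leclerc, Romero and Saleh (Archdeacon).
Among Halvorsen, Leclerc, Romero and Saleh, alphabetically by surname: Halvorsen before Leclerc before Romero before Saleh.
Order: Obi, Halvorsen, Leclerc, Romero, Saleh.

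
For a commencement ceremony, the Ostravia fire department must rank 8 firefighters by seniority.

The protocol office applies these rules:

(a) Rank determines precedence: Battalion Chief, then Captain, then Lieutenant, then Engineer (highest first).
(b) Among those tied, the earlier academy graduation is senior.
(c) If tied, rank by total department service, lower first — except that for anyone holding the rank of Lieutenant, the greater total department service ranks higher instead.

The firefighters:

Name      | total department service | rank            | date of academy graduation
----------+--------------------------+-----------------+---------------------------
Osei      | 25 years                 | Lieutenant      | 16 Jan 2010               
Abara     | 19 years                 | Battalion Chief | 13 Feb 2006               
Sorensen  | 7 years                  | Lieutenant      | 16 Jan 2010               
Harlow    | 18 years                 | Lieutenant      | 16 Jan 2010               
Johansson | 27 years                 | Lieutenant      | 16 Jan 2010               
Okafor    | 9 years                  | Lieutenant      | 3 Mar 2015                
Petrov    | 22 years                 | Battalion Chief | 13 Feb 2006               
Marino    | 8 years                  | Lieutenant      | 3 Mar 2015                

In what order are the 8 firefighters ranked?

Abara, Petrov, Johansson, Osei, Harlow, Sorensen, Okafor, Marino

By rank: Abara and Petrov (Battalion Chief); then Johansson, Osei, Harlow, Sorensen, Okafor and Marino (Lieutenant).
Abara and Petrov both have date of academy graduation 13 Feb 2006, so the next rule applies.
Among Abara and Petrov, by total department service (lower first): Abara (19 years) before Petrov (22 years).
Among Johansson, Osei, Harlow, Sorensen, Okafor and Marino, by date of academy graduation (earlier first): Johansson, Osei, Harlow and Sorensen (16 Jan 2010) before Okafor and Marino (3 Mar 2015).
Among Johansson, Osei, Harlow and Sorensen, by total department service (higher first) (reversed rule for this group): Johansson (27 years) before Osei (25 years) before Harlow (18 years) before Sorensen (7 years).
Among Okafor and Marino, by total department service (higher first) (reversed rule for this group): Okafor (9 years) before Marino (8 years).
Full order: Abara, Petrov, Johansson, Osei, Harlow, Sorensen, Okafor, Marino.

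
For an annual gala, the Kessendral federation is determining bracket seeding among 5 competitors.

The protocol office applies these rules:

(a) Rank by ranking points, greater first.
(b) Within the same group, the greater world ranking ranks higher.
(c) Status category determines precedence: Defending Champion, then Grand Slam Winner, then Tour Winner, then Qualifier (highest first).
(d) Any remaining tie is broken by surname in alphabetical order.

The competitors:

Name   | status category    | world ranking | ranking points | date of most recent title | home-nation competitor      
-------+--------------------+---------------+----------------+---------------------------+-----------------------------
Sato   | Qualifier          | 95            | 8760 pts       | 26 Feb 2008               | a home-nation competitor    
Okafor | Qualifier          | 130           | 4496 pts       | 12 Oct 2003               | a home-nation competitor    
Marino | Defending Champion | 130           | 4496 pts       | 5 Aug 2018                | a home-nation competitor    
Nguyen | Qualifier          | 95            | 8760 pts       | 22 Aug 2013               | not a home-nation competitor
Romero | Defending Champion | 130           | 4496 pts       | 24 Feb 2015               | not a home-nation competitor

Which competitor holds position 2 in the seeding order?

Sato

By ranking points (higher first): Nguyen and Sato (both 8760 pts); then Marino, Romero and Okafor (each 4496 pts).
Nguyen and Sato both have world ranking 95, so the next rule applies.
Nguyen and Sato are each Qualifier, so the next rule applies.
Among Nguyen and Sato, alphabetically by surname: Nguyen before Sato.
Marino, Romero and Okafor all have world ranking 130, so the next rule applies.
Among Marino, Romero and Okafor, by status category: Marino and Romero (Defending Champion) before Okafor (Qualifier).
Among Marino and Romero, alphabetically by surname: Marino before Romero.
Order: Nguyen, Sato, Marino, Romero, Okafor.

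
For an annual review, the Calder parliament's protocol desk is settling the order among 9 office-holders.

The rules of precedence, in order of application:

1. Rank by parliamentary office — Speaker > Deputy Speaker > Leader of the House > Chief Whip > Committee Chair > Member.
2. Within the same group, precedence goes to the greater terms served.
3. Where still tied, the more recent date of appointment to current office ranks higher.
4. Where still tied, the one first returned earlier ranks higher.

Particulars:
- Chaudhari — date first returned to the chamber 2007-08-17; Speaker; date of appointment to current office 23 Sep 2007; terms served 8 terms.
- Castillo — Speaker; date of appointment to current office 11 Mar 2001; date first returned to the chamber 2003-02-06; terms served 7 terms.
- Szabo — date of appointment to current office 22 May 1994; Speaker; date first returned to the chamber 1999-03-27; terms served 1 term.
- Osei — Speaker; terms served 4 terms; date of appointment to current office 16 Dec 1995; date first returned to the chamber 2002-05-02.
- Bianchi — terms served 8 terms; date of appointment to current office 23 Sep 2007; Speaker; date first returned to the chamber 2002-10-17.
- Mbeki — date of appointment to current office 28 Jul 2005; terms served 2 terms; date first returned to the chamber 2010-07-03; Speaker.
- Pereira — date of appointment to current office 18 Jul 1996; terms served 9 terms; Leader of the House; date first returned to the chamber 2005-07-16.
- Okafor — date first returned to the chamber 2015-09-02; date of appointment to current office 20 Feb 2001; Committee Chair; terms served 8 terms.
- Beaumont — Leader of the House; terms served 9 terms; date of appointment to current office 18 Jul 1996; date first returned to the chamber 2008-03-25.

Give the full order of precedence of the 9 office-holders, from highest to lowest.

By parliamentary office: Bianchi, Chaudhari, Castillo, Osei, Mbeki and Szabo (Speaker); then Pereira and Beaumont (Leader of the House); then Okafor (Committee Chair).
Among Bianchi, Chaudhari, Castillo, Osei, Mbeki and Szabo, by terms served (higher first): Bianchi and Chaudhari (8 terms) before Castillo (7 terms) before Osei (4 terms) before Mbeki (2 terms) before Szabo (1 term).
Bianchi and Chaudhari both have date of appointment to current office 23 Sep 2007, so the next rule applies.
Among Bianchi and Chaudhari, by date first returned to the chamber (earlier first): Bianchi (2002-10-17) before Chaudhari (2007-08-17).
Pereira and Beaumont both have terms served 9 terms, so the next rule applies.
Pereira and Beaumont both have date of appointment to current office 18 Jul 1996, so the next rule applies.
Among Pereira and Beaumont, by date first returned to the chamber (earlier first): Pereira (2005-07-16) before Beaumont (2008-03-25).
Full order: Bianchi, Chaudhari, Castillo, Osei, Mbeki, Szabo, Pereira, Beaumont, Okafor.

Bianchi, Chaudhari, Castillo, Osei, Mbeki, Szabo, Pereira, Beaumont, Okafor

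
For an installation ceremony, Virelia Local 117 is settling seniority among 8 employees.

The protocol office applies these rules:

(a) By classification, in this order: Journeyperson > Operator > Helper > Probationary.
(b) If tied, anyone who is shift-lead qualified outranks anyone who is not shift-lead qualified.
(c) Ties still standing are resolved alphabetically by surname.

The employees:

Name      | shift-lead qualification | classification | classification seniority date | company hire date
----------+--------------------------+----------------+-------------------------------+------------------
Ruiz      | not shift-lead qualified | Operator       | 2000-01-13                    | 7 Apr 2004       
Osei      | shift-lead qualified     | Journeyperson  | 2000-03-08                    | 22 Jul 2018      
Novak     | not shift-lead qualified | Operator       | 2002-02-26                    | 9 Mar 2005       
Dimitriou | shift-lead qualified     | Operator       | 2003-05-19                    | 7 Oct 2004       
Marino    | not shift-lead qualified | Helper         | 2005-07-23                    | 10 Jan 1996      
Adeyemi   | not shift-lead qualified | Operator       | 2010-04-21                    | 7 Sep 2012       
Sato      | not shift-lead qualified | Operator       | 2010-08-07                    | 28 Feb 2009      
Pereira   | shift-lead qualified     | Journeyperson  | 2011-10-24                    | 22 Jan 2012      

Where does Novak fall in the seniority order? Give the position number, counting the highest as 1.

5

By classification: Osei and Pereira (Journeyperson); then Dimitriou, Adeyemi, Novak, Ruiz and Sato (Operator); then Marino (Helper).
Osei and Pereira are each shift-lead qualified, so the next rule applies.
Among Osei and Pereira, alphabetically by surname: Osei before Pereira.
Among Dimitriou, Adeyemi, Novak, Ruiz and Sato, shift-lead qualified before not shift-lead qualified: Dimitriou (shift-lead qualified) before Adeyemi, Novak, Ruiz and Sato (not shift-lead qualified).
Among Adeyemi, Novak, Ruiz and Sato, alphabetically by surname: Adeyemi before Novak before Ruiz before Sato.
Order: Osei, Pereira, Dimitriou, Adeyemi, Novak, Ruiz, Sato, Marino. So position 5.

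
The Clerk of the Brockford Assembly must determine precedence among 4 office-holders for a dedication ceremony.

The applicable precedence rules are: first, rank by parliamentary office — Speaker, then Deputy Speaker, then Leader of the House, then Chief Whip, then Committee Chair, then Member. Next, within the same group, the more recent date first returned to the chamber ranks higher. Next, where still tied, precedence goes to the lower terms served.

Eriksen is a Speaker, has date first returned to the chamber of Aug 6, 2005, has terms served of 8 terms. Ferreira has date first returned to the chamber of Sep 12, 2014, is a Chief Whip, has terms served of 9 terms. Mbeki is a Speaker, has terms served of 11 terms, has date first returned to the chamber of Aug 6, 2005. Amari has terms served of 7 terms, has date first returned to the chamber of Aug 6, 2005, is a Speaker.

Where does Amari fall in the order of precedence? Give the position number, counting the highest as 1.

By parliamentary office: Amari, Eriksen and Mbeki (Speaker); then Ferreira (Chief Whip).
Amari, Eriksen and Mbeki all have date first returned to the chamber Aug 6, 2005, so the next rule applies.
Among Amari, Eriksen and Mbeki, by terms served (lower first): Amari (7 terms) before Eriksen (8 terms) before Mbeki (11 terms).
Order: Amari, Eriksen, Mbeki, Ferreira. So position 1.

1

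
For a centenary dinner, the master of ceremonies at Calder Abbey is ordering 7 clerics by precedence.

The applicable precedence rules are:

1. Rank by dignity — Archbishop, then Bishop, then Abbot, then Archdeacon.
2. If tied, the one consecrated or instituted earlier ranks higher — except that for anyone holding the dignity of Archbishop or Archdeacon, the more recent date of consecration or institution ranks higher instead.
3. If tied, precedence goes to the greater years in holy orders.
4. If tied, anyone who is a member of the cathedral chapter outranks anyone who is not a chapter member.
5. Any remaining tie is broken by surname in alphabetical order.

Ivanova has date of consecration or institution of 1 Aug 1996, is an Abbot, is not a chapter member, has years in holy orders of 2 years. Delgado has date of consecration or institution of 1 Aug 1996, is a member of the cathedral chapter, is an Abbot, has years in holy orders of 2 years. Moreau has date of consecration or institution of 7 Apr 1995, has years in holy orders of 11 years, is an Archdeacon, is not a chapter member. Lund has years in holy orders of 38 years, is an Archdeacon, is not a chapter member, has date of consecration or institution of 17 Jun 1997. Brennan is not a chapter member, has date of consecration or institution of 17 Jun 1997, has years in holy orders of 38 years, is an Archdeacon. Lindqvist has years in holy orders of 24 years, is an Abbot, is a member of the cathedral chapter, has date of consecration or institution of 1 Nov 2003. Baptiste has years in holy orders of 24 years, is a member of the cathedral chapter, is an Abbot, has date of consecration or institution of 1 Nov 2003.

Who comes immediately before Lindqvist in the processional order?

Baptiste

By dignity: Delgado, Ivanova, Baptiste and Lindqvist (Abbot); then Brennan, Lund and Moreau (Archdeacon).
Among Delgado, Ivanova, Baptiste and Lindqvist, by date of consecration or institution (earlier first): Delgado and Ivanova (1 Aug 1996) before Baptiste and Lindqvist (1 Nov 2003).
Delgado and Ivanova both have years in holy orders 2 years, so the next rule applies.
Among Delgado and Ivanova, a member of the cathedral chapter before not a chapter member: Delgado (a member of the cathedral chapter) before Ivanova (not a chapter member).
Baptiste and Lindqvist both have years in holy orders 24 years, so the next rule applies.
Baptiste and Lindqvist are each a member of the cathedral chapter, so the next rule applies.
Among Baptiste and Lindqvist, alphabetically by surname: Baptiste before Lindqvist.
Among Brennan, Lund and Moreau, by date of consecration or institution (later first) (reversed rule for this group): Brennan and Lund (17 Jun 1997) before Moreau (7 Apr 1995).
Brennan and Lund both have years in holy orders 38 years, so the next rule applies.
Brennan and Lund are each not a chapter member, so the next rule applies.
Among Brennan and Lund, alphabetically by surname: Brennan before Lund.
Order: Delgado, Ivanova, Baptiste, Lindqvist, Brennan, Lund, Moreau.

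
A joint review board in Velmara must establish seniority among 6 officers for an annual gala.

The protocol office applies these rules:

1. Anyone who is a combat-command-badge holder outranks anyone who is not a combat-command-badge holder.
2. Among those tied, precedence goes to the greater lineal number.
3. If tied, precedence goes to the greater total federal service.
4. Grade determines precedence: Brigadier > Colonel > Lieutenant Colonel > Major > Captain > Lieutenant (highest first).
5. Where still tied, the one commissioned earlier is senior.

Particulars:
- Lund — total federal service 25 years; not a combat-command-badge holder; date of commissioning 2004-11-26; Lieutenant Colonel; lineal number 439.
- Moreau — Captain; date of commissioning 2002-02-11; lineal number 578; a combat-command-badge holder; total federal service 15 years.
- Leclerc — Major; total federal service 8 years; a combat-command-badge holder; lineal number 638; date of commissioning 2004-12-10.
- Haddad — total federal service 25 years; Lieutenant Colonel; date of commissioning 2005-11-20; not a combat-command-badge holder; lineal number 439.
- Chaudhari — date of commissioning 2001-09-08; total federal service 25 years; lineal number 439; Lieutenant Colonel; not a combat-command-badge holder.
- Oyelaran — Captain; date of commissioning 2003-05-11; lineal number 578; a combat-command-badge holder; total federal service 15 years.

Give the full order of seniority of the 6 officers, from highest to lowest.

By the first rule: Leclerc, Moreau and Oyelaran (each a combat-command-badge holder); then Chaudhari, Lund and Haddad (each not a combat-command-badge holder).
Among Leclerc, Moreau and Oyelaran, by lineal number (higher first): Leclerc (638) before Moreau and Oyelaran (578).
Moreau and Oyelaran both have total federal service 15 years, so the next rule applies.
Moreau and Oyelaran are each Captain, so the next rule applies.
Among Moreau and Oyelaran, by date of commissioning (earlier first): Moreau (2002-02-11) before Oyelaran (2003-05-11).
Chaudhari, Lund and Haddad all have lineal number 439, so the next rule applies.
Chaudhari, Lund and Haddad all have total federal service 25 years, so the next rule applies.
Chaudhari, Lund and Haddad are each Lieutenant Colonel, so the next rule applies.
Among Chaudhari, Lund and Haddad, by date of commissioning (earlier first): Chaudhari (2001-09-08) before Lund (2004-11-26) before Haddad (2005-11-20).
Full order: Leclerc, Moreau, Oyelaran, Chaudhari, Lund, Haddad.

Leclerc, Moreau, Oyelaran, Chaudhari, Lund, Haddad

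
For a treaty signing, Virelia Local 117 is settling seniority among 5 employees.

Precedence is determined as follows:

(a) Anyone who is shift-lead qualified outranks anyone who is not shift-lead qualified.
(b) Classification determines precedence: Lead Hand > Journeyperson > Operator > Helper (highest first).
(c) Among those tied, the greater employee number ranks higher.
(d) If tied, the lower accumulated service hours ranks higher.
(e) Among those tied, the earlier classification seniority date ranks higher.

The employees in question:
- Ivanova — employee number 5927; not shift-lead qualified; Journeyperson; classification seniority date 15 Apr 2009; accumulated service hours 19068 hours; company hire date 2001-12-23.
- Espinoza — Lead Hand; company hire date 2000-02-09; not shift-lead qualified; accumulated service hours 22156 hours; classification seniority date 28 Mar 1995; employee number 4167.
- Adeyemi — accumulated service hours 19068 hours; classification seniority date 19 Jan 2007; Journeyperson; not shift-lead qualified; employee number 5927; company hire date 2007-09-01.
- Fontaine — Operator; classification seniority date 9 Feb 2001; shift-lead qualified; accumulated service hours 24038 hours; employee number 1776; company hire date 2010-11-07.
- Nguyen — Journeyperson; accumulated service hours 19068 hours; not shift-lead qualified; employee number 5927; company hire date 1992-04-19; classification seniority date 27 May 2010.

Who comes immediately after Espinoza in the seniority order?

Adeyemi

By the first rule: Fontaine (shift-lead qualified); then Espinoza, Adeyemi, Ivanova and Nguyen (each not shift-lead qualified).
Among Espinoza, Adeyemi, Ivanova and Nguyen, by classification: Espinoza (Lead Hand) before Adeyemi, Ivanova and Nguyen (Journeyperson).
Adeyemi, Ivanova and Nguyen all have employee number 5927, so the next rule applies.
Adeyemi, Ivanova and Nguyen all have accumulated service hours 19068 hours, so the next rule applies.
Among Adeyemi, Ivanova and Nguyen, by classification seniority date (earlier first): Adeyemi (19 Jan 2007) before Ivanova (15 Apr 2009) before Nguyen (27 May 2010).
Order: Fontaine, Espinoza, Adeyemi, Ivanova, Nguyen.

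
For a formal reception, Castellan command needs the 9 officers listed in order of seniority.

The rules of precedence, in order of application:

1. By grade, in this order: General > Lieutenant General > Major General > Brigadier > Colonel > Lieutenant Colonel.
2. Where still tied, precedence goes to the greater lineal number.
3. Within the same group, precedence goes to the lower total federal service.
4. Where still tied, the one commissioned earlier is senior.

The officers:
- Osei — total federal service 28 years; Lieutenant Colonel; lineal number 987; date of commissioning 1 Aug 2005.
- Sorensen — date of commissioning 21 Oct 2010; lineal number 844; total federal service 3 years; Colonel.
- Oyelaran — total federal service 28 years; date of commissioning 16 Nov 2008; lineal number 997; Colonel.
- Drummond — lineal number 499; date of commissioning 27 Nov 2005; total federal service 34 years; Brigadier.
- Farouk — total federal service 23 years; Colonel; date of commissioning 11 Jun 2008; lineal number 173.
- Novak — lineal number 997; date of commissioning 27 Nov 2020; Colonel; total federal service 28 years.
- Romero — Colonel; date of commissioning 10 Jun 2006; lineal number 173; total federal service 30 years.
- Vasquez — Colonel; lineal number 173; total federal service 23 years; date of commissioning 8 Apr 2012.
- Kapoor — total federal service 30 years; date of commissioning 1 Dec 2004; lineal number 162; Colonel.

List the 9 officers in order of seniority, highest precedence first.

By grade: Drummond (Brigadier); then Oyelaran, Novak, Sorensen, Farouk, Vasquez, Romero and Kapoor (Colonel); then Osei (Lieutenant Colonel).
Among Oyelaran, Novak, Sorensen, Farouk, Vasquez, Romero and Kapoor, by lineal number (higher first): Oyelaran and Novak (997) before Sorensen (844) before Farouk, Vasquez and Romero (173) before Kapoor (162).
Oyelaran and Novak both have total federal service 28 years, so the next rule applies.
Among Oyelaran and Novak, by date of commissioning (earlier first): Oyelaran (16 Nov 2008) before Novak (27 Nov 2020).
Among Farouk, Vasquez and Romero, by total federal service (lower first): Farouk and Vasquez (23 years) before Romero (30 years).
Among Farouk and Vasquez, by date of commissioning (earlier first): Farouk (11 Jun 2008) before Vasquez (8 Apr 2012).
Full order: Drummond, Oyelaran, Novak, Sorensen, Farouk, Vasquez, Romero, Kapoor, Osei.

Drummond, Oyelaran, Novak, Sorensen, Farouk, Vasquez, Romero, Kapoor, Osei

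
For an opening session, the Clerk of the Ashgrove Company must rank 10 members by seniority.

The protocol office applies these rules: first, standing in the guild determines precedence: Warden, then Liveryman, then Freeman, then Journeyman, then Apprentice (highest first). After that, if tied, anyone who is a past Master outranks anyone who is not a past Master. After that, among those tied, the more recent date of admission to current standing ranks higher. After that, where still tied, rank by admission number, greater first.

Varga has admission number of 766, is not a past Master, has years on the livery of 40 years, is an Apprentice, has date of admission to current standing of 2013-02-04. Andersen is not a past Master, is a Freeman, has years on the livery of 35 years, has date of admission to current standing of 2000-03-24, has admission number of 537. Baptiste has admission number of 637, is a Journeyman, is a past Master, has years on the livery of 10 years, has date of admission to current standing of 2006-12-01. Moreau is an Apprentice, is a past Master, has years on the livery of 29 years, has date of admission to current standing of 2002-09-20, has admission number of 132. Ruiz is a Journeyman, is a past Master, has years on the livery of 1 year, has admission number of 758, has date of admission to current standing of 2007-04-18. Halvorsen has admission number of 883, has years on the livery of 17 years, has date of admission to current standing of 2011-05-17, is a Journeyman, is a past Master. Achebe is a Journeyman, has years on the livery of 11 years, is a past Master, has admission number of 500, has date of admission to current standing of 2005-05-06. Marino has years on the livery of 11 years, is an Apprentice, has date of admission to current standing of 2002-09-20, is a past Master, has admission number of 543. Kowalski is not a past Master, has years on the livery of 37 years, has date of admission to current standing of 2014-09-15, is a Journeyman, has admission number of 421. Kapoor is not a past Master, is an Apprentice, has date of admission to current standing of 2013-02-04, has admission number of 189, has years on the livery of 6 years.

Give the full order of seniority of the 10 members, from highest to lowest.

Andersen, Halvorsen, Ruiz, Baptiste, Achebe, Kowalski, Marino, Moreau, Varga, Kapoor

By standing in the guild: Andersen (Freeman); then Halvorsen, Ruiz, Baptiste, Achebe and Kowalski (Journeyman); then Marino, Moreau, Varga and Kapoor (Apprentice).
Among Halvorsen, Ruiz, Baptiste, Achebe and Kowalski, a past Master before not a past Master: Halvorsen, Ruiz, Baptiste and Achebe (a past Master) before Kowalski (not a past Master).
Among Halvorsen, Ruiz, Baptiste and Achebe, by date of admission to current standing (later first): Halvorsen (2011-05-17) before Ruiz (2007-04-18) before Baptiste (2006-12-01) before Achebe (2005-05-06).
Among Marino, Moreau, Varga and Kapoor, a past Master before not a past Master: Marino and Moreau (a past Master) before Varga and Kapoor (not a past Master).
Marino and Moreau both have date of admission to current standing 2002-09-20, so the next rule applies.
Among Marino and Moreau, by admission number (higher first): Marino (543) before Moreau (132).
Varga and Kapoor both have date of admission to current standing 2013-02-04, so the next rule applies.
Among Varga and Kapoor, by admission number (higher first): Varga (766) before Kapoor (189).
Full order: Andersen, Halvorsen, Ruiz, Baptiste, Achebe, Kowalski, Marino, Moreau, Varga, Kapoor.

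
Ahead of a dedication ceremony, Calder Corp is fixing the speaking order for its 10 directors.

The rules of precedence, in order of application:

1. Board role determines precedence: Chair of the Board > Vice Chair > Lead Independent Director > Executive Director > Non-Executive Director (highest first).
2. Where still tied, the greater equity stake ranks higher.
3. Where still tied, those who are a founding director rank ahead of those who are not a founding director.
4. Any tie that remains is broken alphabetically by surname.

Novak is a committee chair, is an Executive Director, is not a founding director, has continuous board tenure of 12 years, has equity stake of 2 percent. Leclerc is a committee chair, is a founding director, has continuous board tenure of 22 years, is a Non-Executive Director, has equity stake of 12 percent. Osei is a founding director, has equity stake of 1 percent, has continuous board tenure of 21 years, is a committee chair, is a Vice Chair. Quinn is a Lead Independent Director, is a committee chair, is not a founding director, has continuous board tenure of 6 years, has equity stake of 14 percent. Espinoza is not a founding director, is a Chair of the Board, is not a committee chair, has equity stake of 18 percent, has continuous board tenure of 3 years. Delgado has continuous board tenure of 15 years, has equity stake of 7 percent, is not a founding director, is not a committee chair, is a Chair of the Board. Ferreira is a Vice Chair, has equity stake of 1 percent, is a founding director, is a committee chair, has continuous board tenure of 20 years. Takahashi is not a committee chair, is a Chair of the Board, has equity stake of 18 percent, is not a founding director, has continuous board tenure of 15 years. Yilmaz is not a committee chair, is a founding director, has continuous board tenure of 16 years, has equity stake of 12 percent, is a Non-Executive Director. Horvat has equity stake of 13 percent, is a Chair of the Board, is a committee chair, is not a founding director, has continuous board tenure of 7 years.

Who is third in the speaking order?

By board role: Espinoza, Takahashi, Horvat and Delgado (Chair of the Board); then Ferreira and Osei (Vice Chair); then Quinn (Lead Independent Director); then Novak (Executive Director); then Leclerc and Yilmaz (Non-Executive Director).
Among Espinoza, Takahashi, Horvat and Delgado, by equity stake (higher first): Espinoza and Takahashi (18 percent) before Horvat (13 percent) before Delgado (7 percent).
Espinoza and Takahashi are each not a founding director, so the next rule applies.
Among Espinoza and Takahashi, alphabetically by surname: Espinoza before Takahashi.
Ferreira and Osei both have equity stake 1 percent, so the next rule applies.
Ferreira and Osei are each a founding director, so the next rule applies.
Among Ferreira and Osei, alphabetically by surname: Ferreira before Osei.
Leclerc and Yilmaz both have equity stake 12 percent, so the next rule applies.
Leclerc and Yilmaz are each a founding director, so the next rule applies.
Among Leclerc and Yilmaz, alphabetically by surname: Leclerc before Yilmaz.
Order: Espinoza, Takahashi, Horvat, Delgado, Ferreira, Osei, Quinn, Novak, Leclerc, Yilmaz.

Horvat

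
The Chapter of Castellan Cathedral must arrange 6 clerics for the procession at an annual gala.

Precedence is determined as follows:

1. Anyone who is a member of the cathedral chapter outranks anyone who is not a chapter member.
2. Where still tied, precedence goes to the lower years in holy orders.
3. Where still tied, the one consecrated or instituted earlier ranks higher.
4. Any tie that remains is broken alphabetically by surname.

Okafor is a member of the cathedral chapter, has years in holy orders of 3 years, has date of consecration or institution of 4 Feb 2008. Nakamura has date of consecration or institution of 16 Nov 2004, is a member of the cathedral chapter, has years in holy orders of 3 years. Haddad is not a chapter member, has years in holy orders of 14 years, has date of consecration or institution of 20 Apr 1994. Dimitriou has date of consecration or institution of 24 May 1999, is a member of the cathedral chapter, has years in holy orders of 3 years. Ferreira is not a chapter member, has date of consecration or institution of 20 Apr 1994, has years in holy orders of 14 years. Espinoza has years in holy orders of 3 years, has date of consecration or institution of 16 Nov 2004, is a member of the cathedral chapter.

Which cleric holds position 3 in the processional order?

Nakamura

By the first rule: Dimitriou, Espinoza, Nakamura and Okafor (each a member of the cathedral chapter); then Ferreira and Haddad (both not a chapter member).
Dimitriou, Espinoza, Nakamura and Okafor all have years in holy orders 3 years, so the next rule applies.
Among Dimitriou, Espinoza, Nakamura and Okafor, by date of consecration or institution (earlier first): Dimitriou (24 May 1999) before Espinoza and Nakamura (16 Nov 2004) before Okafor (4 Feb 2008).
Among Espinoza and Nakamura, alphabetically by surname: Espinoza before Nakamura.
Ferreira and Haddad both have years in holy orders 14 years, so the next rule applies.
Ferreira and Haddad both have date of consecration or institution 20 Apr 1994, so the next rule applies.
Among Ferreira and Haddad, alphabetically by surname: Ferreira before Haddad.
Order: Dimitriou, Espinoza, Nakamura, Okafor, Ferreira, Haddad.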